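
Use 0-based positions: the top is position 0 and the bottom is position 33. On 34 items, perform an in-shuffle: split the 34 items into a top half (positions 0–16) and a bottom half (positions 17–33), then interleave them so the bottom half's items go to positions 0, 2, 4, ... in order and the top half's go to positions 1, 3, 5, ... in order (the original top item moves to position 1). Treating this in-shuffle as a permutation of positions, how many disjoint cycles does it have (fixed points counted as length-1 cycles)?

5

Trace each unvisited position around until it returns:
(0 1 3 7 15 31 ... len 12) (2 5 11 23 12 25 ... len 12) (4 9 19) (6 13 27 20) (14 29 24)
5 cycles in total.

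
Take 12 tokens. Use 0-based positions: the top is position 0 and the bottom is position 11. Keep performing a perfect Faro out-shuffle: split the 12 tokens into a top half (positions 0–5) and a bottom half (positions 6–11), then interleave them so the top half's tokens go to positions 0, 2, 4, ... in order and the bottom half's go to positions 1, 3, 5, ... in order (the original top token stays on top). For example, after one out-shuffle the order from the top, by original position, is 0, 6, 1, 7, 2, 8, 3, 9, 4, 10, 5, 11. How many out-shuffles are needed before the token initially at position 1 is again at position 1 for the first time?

Follow position 1 under repeated out-shuffles:
1 → 2 → 4 → 8 → 5 → 10 → 9 → 7 → 3 → 6 → 1
It first returns after 10 out-shuffles.

10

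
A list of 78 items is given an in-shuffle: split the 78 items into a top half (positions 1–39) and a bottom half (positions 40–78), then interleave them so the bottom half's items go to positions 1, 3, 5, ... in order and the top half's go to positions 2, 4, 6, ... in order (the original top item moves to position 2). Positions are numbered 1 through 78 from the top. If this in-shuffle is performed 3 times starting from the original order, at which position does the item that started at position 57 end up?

61

Track the item's position through each in-shuffle:
57 → 35 → 70 → 61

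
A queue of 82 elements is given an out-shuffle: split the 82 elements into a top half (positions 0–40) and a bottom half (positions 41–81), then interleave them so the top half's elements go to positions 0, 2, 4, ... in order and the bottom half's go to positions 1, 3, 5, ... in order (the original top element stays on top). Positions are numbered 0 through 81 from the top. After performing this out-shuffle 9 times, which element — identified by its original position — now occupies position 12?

69

Work backwards from position 12, undoing one out-shuffle at a time:
12 ← 6 ← 3 ← 42 ← 21 ← 51 ← 66 ← 33 ← 57 ← 69
So the element now at position 12 started at position 69.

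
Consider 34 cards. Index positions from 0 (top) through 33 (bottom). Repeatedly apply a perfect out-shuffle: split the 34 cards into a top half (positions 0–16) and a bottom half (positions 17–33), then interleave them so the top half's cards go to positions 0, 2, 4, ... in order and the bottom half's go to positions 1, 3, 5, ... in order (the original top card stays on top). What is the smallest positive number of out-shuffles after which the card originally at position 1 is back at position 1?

10

Follow position 1 under repeated out-shuffles:
1 → 2 → 4 → 8 → 16 → 32 → 31 → 29 → 25 → 17 → 1
It first returns after 10 out-shuffles.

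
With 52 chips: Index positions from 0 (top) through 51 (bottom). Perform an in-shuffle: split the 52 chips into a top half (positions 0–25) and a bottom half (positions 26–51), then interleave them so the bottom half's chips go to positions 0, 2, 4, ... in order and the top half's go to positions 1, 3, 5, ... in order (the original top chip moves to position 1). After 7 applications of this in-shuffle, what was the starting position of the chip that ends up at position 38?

8

Work backwards from position 38, undoing one in-shuffle at a time:
38 ← 45 ← 22 ← 37 ← 18 ← 35 ← 17 ← 8
So the chip now at position 38 started at position 8.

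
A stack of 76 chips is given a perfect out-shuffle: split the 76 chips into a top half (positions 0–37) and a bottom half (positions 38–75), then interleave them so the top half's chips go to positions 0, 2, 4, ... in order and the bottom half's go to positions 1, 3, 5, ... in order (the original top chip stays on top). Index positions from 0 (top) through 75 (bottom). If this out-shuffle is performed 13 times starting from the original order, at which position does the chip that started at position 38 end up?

46

Track position through each out-shuffle: 38 → 1 → 2 → 4 → 8 → ... (continuing for 13 shuffles total) → 46.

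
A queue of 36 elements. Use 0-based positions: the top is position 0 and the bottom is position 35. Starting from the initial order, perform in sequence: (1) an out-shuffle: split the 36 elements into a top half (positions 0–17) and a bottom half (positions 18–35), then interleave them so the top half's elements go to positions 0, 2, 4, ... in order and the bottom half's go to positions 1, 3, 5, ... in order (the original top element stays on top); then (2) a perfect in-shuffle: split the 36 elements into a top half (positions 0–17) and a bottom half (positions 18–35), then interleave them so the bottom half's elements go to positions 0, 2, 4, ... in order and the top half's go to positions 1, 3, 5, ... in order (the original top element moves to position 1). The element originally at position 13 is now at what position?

Track the element from position 13 forward through each operation:
  after op 1 (out-shuffle): 13 → 26
  after op 2 (in-shuffle): 26 → 16

16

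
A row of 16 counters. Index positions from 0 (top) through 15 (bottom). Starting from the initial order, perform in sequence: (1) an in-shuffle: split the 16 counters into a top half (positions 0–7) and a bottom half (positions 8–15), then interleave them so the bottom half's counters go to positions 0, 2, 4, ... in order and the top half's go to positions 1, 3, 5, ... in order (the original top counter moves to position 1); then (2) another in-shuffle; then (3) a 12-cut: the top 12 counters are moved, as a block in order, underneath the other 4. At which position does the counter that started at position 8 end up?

5

Track the counter from position 8 forward through each operation:
  after op 1 (in-shuffle): 8 → 0
  after op 2 (in-shuffle): 0 → 1
  after op 3 (cut 12): 1 → 5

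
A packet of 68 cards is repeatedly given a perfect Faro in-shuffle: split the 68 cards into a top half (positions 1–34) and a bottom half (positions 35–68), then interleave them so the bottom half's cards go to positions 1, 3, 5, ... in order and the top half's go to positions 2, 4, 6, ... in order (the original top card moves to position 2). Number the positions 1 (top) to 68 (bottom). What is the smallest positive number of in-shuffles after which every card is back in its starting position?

22

The in-shuffle permutes the 68 positions with cycle lengths [2, 11, 11, 22, 22].
Every card is home exactly when every cycle has completed a whole number of laps, i.e. after lcm(2, 11, 22) = 22 in-shuffles.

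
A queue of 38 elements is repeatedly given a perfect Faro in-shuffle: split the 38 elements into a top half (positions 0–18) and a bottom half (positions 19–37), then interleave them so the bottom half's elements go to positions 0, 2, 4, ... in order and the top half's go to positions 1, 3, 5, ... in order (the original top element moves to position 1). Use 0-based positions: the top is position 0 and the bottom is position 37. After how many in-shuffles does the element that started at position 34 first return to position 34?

12

Follow position 34 under repeated in-shuffles:
34 → 30 → 22 → 6 → 13 → 27 → 16 → 33 → 28 → 18 → 37 → 36 → 34
It first returns after 12 in-shuffles.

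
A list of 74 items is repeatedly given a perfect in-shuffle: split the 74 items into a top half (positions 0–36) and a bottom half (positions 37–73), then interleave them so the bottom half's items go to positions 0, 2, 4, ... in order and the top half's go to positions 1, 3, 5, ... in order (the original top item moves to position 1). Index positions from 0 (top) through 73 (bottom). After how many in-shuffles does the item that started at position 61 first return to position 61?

20

Follow position 61 under repeated in-shuffles:
61 → 48 → 22 → 45 → 16 → 33 → 67 → 60 → 46 → 18 → 37 → 0 → 1 → 3 → 7 → 15 → 31 → 63 → 52 → 30 → 61
It first returns after 20 in-shuffles.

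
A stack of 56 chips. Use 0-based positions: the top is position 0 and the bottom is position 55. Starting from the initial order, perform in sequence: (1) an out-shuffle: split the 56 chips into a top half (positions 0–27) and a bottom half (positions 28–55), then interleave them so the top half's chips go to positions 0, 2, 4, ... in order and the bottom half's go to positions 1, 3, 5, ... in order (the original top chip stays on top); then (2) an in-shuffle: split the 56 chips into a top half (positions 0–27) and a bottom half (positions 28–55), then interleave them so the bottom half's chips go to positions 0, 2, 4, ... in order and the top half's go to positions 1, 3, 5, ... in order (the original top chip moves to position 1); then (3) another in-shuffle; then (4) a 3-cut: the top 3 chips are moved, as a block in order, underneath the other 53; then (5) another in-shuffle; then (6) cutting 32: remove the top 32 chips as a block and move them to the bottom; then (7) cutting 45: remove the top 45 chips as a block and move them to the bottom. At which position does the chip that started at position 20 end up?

Track the chip from position 20 forward through each operation:
  after op 1 (out-shuffle): 20 → 40
  after op 2 (in-shuffle): 40 → 24
  after op 3 (in-shuffle): 24 → 49
  after op 4 (cut 3): 49 → 46
  after op 5 (in-shuffle): 46 → 36
  after op 6 (cut 32): 36 → 4
  after op 7 (cut 45): 4 → 15

15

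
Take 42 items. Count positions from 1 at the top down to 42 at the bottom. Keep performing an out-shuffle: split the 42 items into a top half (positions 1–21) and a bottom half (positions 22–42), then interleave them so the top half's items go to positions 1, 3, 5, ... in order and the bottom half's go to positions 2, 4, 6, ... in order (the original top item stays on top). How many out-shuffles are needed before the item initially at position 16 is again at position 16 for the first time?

20

Follow position 16 under repeated out-shuffles:
16 → 31 → 20 → 39 → 36 → 30 → 18 → 35 → 28 → 14 → 27 → 12 → 23 → 4 → 7 → 13 → 25 → 8 → 15 → 29 → 16
It first returns after 20 out-shuffles.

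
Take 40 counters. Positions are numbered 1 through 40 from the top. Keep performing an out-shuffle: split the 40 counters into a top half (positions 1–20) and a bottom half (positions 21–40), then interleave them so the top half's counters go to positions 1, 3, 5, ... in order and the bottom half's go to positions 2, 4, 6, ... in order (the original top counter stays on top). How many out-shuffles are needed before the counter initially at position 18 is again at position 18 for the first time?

Follow position 18 under repeated out-shuffles:
18 → 35 → 30 → 20 → 39 → 38 → 36 → 32 → 24 → 8 → 15 → 29 → 18
It first returns after 12 out-shuffles.

12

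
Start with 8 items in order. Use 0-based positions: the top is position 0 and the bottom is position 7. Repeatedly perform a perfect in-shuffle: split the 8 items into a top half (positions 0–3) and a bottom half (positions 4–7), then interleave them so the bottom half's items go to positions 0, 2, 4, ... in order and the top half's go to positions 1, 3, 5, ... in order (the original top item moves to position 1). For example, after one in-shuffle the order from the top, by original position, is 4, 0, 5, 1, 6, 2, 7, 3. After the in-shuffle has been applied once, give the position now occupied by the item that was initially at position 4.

0

Track the item's position through each in-shuffle:
4 → 0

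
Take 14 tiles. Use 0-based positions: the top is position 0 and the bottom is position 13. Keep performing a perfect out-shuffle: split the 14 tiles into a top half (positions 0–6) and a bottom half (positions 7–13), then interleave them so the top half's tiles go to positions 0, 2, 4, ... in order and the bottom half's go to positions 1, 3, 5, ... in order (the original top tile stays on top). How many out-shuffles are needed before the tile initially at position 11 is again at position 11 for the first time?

Follow position 11 under repeated out-shuffles:
11 → 9 → 5 → 10 → 7 → 1 → 2 → 4 → 8 → 3 → 6 → 12 → 11
It first returns after 12 out-shuffles.

12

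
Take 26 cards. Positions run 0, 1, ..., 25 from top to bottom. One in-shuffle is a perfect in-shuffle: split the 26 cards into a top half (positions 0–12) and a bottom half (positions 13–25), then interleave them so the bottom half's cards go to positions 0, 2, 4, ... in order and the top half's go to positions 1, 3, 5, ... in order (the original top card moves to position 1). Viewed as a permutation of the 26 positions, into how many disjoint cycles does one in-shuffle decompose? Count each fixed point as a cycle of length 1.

Trace each unvisited position around until it returns:
(0 1 3 7 15 4 ... len 18) (2 5 11 23 20 14) (8 17)
3 cycles in total.

3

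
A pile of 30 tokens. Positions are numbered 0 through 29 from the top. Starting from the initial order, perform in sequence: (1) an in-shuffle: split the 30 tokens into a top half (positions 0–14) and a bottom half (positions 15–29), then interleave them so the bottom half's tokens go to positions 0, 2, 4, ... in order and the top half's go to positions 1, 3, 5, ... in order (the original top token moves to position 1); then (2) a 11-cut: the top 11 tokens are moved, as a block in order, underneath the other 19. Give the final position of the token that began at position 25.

9

Track the token from position 25 forward through each operation:
  after op 1 (in-shuffle): 25 → 20
  after op 2 (cut 11): 20 → 9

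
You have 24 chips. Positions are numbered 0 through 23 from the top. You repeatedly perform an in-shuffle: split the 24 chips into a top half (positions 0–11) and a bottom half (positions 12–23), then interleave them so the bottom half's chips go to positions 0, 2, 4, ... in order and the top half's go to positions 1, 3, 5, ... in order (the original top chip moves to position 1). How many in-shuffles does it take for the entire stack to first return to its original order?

The in-shuffle permutes the 24 positions with cycle lengths [4, 20].
Every chip is home exactly when every cycle has completed a whole number of laps, i.e. after lcm(4, 20) = 20 in-shuffles.

20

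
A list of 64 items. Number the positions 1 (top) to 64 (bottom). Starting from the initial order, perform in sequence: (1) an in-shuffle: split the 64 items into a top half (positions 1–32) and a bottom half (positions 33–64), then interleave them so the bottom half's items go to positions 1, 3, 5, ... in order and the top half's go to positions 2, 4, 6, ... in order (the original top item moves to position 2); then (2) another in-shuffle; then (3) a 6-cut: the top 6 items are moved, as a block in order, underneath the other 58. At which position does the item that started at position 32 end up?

Track the item from position 32 forward through each operation:
  after op 1 (in-shuffle): 32 → 64
  after op 2 (in-shuffle): 64 → 63
  after op 3 (cut 6): 63 → 57

57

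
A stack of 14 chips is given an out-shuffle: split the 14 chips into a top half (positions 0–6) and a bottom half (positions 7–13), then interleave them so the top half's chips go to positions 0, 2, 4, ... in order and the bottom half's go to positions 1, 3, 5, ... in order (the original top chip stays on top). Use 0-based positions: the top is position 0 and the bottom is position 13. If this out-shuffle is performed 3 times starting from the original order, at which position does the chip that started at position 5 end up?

Track the chip's position through each out-shuffle:
5 → 10 → 7 → 1

1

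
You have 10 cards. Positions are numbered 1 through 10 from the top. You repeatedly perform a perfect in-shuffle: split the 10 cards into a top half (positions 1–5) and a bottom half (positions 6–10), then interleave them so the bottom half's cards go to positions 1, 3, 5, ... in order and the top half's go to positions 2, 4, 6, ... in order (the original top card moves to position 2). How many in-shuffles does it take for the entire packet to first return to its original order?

10

The in-shuffle permutes the 10 positions with cycle lengths [10].
Every card is home exactly when every cycle has completed a whole number of laps, i.e. after lcm(10) = 10 in-shuffles.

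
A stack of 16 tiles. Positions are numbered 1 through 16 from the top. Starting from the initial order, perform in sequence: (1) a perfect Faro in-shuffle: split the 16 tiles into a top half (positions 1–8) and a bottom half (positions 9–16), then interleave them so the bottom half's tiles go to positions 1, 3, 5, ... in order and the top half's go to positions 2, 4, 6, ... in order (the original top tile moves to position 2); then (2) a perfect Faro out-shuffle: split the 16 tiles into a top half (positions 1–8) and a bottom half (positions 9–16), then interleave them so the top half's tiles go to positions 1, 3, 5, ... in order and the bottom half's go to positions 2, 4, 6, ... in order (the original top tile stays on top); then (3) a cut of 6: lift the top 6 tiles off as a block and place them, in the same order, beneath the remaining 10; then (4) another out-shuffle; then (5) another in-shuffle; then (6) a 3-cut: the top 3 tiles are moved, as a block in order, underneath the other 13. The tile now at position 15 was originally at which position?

2

Undo the operations in reverse order, starting from position 15:
  undo op 6 (cut 3): 15 ← 2
  undo op 5 (in-shuffle, from top half): 2 ← 1
  undo op 4 (out-shuffle, from top half): 1 ← 1
  undo op 3 (cut 6): 1 ← 7
  undo op 2 (out-shuffle, from top half): 7 ← 4
  undo op 1 (in-shuffle, from top half): 4 ← 2
So the tile at position 15 came from original position 2.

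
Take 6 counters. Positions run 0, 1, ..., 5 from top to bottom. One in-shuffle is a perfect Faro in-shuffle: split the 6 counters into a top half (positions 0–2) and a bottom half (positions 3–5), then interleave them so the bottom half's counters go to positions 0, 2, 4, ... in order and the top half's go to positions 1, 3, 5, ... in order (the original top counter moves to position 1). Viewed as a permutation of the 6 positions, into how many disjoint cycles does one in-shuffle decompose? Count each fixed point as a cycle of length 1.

Trace each unvisited position around until it returns:
(0 1 3) (2 5 4)
2 cycles in total.

2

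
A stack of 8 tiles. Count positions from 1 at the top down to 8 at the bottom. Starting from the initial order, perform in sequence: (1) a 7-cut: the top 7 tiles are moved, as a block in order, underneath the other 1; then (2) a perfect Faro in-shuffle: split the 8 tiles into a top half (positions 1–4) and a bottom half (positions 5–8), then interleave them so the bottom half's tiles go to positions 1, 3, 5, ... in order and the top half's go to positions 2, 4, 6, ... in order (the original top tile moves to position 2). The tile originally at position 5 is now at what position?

Track the tile from position 5 forward through each operation:
  after op 1 (cut 7): 5 → 6
  after op 2 (in-shuffle): 6 → 3

3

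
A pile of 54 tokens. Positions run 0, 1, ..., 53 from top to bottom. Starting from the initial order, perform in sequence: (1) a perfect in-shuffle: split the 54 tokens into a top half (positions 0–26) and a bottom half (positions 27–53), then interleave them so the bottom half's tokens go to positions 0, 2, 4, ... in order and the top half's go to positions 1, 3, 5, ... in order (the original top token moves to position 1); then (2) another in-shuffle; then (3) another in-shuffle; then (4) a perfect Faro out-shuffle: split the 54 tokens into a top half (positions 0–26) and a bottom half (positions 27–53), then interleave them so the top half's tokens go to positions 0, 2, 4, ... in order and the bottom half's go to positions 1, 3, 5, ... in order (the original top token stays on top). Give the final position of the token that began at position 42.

Track the token from position 42 forward through each operation:
  after op 1 (in-shuffle): 42 → 30
  after op 2 (in-shuffle): 30 → 6
  after op 3 (in-shuffle): 6 → 13
  after op 4 (out-shuffle): 13 → 26

26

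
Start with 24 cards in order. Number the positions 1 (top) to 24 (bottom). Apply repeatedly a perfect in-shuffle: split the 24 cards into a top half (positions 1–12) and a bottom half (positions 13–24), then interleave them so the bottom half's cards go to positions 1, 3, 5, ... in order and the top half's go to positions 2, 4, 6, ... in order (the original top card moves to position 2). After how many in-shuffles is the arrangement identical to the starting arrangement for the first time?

20

The in-shuffle permutes the 24 positions with cycle lengths [4, 20].
Every card is home exactly when every cycle has completed a whole number of laps, i.e. after lcm(4, 20) = 20 in-shuffles.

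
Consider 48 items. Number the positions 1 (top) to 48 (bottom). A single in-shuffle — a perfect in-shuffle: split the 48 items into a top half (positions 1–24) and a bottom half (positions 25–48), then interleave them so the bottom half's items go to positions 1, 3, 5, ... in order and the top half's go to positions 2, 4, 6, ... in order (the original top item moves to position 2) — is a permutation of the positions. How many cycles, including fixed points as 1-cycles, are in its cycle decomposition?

4

Trace each unvisited position around until it returns:
(1 2 4 8 16 32 ... len 21) (3 6 12 24 48 47 ... len 21) (7 14 28) (21 42 35)
4 cycles in total.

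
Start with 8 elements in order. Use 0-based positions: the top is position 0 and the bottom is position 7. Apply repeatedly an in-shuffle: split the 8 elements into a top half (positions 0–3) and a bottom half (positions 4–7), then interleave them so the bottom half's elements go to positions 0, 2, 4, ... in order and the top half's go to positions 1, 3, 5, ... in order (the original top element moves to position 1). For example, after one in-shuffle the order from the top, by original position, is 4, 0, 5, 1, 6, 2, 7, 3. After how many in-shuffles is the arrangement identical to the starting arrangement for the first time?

The in-shuffle permutes the 8 positions with cycle lengths [2, 6].
Every element is home exactly when every cycle has completed a whole number of laps, i.e. after lcm(2, 6) = 6 in-shuffles.

6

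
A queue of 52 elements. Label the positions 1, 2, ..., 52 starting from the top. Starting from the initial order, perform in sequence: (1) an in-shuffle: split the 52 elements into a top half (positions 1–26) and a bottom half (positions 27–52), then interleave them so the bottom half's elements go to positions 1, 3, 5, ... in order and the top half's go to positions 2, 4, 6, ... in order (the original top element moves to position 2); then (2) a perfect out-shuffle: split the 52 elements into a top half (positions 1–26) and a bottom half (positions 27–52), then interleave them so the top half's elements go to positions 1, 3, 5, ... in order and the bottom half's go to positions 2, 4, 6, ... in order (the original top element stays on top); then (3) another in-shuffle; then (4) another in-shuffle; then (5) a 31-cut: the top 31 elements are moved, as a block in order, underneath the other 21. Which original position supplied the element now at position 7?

Undo the operations in reverse order, starting from position 7:
  undo op 5 (cut 31): 7 ← 38
  undo op 4 (in-shuffle, from top half): 38 ← 19
  undo op 3 (in-shuffle, from bottom half): 19 ← 36
  undo op 2 (out-shuffle, from bottom half): 36 ← 44
  undo op 1 (in-shuffle, from top half): 44 ← 22
So the element at position 7 came from original position 22.

22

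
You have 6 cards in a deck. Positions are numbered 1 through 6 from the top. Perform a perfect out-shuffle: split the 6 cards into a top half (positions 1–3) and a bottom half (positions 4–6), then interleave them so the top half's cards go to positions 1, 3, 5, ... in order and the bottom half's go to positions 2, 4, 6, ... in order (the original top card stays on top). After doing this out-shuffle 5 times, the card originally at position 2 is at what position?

3

Track the card's position through each out-shuffle:
2 → 3 → 5 → 4 → 2 → 3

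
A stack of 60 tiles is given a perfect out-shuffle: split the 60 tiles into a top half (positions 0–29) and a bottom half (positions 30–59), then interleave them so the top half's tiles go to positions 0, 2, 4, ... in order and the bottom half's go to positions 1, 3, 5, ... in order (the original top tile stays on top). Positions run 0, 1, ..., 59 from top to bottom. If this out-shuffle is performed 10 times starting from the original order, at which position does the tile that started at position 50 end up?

47

Track the tile's position through each out-shuffle:
50 → 41 → 23 → 46 → 33 → 7 → 14 → 28 → 56 → 53 → 47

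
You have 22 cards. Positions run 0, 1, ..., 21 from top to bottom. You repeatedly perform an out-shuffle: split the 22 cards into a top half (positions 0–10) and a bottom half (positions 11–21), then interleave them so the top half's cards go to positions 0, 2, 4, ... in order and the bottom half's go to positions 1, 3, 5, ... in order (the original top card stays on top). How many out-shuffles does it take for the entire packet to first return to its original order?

The out-shuffle permutes the 22 positions with cycle lengths [1, 1, 2, 3, 3, 6, 6].
Every card is home exactly when every cycle has completed a whole number of laps, i.e. after lcm(1, 2, 3, 6) = 6 out-shuffles.

6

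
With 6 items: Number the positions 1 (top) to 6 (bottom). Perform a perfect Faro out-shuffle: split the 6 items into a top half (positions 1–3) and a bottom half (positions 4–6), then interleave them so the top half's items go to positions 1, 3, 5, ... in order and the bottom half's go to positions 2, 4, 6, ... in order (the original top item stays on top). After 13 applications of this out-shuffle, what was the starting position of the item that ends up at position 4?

5

Work backwards from position 4, undoing one out-shuffle at a time:
4 ← 5 ← 3 ← 2 ← 4 ← ... ← 5 (13 steps).
So the item now at position 4 started at position 5.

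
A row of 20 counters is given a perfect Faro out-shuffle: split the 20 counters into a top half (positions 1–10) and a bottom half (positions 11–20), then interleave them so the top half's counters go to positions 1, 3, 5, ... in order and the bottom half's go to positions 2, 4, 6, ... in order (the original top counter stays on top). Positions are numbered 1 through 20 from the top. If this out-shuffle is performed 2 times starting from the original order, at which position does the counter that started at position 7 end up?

6

Track the counter's position through each out-shuffle:
7 → 13 → 6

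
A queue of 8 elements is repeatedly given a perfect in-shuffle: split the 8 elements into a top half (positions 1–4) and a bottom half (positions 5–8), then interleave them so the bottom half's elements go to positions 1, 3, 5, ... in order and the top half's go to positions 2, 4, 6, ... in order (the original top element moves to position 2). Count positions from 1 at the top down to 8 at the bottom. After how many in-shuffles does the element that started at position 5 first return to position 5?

Follow position 5 under repeated in-shuffles:
5 → 1 → 2 → 4 → 8 → 7 → 5
It first returns after 6 in-shuffles.

6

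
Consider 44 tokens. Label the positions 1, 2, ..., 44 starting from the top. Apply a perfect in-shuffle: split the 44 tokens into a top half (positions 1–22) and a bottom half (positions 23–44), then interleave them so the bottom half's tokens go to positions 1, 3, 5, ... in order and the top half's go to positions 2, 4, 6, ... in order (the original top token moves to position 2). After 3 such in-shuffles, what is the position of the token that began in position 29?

Track the token's position through each in-shuffle:
29 → 13 → 26 → 7

7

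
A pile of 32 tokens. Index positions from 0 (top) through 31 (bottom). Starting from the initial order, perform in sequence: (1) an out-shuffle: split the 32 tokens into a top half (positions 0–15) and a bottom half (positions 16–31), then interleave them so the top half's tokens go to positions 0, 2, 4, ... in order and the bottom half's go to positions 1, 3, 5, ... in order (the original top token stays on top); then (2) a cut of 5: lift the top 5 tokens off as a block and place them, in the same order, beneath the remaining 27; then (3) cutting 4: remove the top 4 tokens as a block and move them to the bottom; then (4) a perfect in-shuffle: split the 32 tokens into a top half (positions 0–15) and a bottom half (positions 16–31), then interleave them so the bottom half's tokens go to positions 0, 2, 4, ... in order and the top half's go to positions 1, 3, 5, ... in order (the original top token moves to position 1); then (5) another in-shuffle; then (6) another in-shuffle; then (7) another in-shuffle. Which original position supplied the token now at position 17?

Undo the operations in reverse order, starting from position 17:
  undo op 7 (in-shuffle, from top half): 17 ← 8
  undo op 6 (in-shuffle, from bottom half): 8 ← 20
  undo op 5 (in-shuffle, from bottom half): 20 ← 26
  undo op 4 (in-shuffle, from bottom half): 26 ← 29
  undo op 3 (cut 4): 29 ← 1
  undo op 2 (cut 5): 1 ← 6
  undo op 1 (out-shuffle, from top half): 6 ← 3
So the token at position 17 came from original position 3.

3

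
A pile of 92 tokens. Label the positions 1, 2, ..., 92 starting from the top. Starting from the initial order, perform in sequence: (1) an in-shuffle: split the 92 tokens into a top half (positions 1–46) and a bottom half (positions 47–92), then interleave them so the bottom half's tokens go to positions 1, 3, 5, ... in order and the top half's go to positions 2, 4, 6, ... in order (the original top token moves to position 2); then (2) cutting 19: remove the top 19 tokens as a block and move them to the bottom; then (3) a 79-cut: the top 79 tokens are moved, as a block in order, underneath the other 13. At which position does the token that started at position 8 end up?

10

Track the token from position 8 forward through each operation:
  after op 1 (in-shuffle): 8 → 16
  after op 2 (cut 19): 16 → 89
  after op 3 (cut 79): 89 → 10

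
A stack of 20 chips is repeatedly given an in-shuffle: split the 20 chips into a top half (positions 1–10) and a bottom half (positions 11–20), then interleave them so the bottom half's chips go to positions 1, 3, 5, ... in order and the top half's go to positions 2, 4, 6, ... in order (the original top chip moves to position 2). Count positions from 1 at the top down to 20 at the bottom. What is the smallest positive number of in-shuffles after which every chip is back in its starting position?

The in-shuffle permutes the 20 positions with cycle lengths [2, 3, 3, 6, 6].
Every chip is home exactly when every cycle has completed a whole number of laps, i.e. after lcm(2, 3, 6) = 6 in-shuffles.

6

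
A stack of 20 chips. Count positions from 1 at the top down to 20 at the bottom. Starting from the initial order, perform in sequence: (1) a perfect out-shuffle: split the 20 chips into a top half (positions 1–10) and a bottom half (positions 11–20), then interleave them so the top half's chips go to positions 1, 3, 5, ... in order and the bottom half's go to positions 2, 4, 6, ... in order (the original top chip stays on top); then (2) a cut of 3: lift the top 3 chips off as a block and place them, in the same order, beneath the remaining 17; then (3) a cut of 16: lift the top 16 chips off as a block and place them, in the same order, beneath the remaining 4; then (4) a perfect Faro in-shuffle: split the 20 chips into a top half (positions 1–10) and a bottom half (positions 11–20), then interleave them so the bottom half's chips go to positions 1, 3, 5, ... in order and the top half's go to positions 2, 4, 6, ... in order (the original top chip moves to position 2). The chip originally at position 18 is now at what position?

Track the chip from position 18 forward through each operation:
  after op 1 (out-shuffle): 18 → 16
  after op 2 (cut 3): 16 → 13
  after op 3 (cut 16): 13 → 17
  after op 4 (in-shuffle): 17 → 13

13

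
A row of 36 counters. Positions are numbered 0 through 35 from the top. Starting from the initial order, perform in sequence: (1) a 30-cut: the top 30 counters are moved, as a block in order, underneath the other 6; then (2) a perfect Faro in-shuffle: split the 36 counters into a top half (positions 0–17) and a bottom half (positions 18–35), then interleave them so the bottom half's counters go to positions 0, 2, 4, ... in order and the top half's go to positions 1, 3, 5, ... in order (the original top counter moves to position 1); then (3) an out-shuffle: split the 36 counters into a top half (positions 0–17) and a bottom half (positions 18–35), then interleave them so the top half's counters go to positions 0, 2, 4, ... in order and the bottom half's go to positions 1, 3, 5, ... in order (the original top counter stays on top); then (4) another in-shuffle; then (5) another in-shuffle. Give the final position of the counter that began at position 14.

35

Track the counter from position 14 forward through each operation:
  after op 1 (cut 30): 14 → 20
  after op 2 (in-shuffle): 20 → 4
  after op 3 (out-shuffle): 4 → 8
  after op 4 (in-shuffle): 8 → 17
  after op 5 (in-shuffle): 17 → 35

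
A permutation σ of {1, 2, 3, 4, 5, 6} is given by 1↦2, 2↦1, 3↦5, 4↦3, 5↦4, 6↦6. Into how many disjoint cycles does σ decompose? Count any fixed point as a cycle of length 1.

Cycle decomposition: (1 2) (3 5 4) (6).
3 cycles.

3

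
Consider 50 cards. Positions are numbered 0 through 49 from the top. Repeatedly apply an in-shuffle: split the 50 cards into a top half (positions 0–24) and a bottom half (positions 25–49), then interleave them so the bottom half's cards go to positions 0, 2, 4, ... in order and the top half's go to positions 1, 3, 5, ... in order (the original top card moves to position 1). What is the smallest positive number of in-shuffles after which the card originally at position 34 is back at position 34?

8

Follow position 34 under repeated in-shuffles:
34 → 18 → 37 → 24 → 49 → 48 → 46 → 42 → 34
It first returns after 8 in-shuffles.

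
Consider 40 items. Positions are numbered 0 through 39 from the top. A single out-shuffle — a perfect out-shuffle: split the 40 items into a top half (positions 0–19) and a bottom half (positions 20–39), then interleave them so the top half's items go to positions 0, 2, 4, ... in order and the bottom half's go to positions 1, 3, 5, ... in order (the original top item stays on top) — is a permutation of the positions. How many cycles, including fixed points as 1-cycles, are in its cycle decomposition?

Trace each unvisited position around until it returns:
(0) (1 2 4 8 16 32 ... len 12) (3 6 12 24 9 18 ... len 12) (7 14 28 17 34 29 ... len 12) (13 26) (39)
6 cycles in total.

6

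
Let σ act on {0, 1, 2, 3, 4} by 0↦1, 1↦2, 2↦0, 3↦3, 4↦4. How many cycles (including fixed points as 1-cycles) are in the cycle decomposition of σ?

3

Cycle decomposition: (0 1 2) (3) (4).
3 cycles.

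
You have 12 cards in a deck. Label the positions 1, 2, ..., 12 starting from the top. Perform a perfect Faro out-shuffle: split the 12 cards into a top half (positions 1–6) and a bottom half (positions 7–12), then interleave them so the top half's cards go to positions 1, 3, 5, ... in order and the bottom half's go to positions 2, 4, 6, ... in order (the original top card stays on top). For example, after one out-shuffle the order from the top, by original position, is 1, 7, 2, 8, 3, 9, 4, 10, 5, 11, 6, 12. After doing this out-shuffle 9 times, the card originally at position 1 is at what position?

Position 1 is a fixed point of every out-shuffle, so the card never moves.

1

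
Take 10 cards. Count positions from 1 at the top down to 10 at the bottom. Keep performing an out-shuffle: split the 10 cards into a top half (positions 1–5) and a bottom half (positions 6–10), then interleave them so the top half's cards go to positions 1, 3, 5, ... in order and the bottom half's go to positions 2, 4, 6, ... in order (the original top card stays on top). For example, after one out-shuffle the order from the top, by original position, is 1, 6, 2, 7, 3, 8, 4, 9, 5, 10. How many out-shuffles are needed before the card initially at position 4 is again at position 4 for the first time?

Follow position 4 under repeated out-shuffles:
4 → 7 → 4
It first returns after 2 out-shuffles.

2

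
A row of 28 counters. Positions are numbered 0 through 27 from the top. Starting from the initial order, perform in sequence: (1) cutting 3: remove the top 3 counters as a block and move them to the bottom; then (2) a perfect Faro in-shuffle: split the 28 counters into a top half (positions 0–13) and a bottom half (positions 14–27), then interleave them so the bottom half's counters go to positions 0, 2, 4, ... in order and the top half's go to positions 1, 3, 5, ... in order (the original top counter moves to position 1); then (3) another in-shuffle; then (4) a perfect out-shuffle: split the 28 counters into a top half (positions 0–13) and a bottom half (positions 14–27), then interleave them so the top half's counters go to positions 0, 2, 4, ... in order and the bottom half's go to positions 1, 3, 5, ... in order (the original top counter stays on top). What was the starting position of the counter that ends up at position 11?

Undo the operations in reverse order, starting from position 11:
  undo op 4 (out-shuffle, from bottom half): 11 ← 19
  undo op 3 (in-shuffle, from top half): 19 ← 9
  undo op 2 (in-shuffle, from top half): 9 ← 4
  undo op 1 (cut 3): 4 ← 7
So the counter at position 11 came from original position 7.

7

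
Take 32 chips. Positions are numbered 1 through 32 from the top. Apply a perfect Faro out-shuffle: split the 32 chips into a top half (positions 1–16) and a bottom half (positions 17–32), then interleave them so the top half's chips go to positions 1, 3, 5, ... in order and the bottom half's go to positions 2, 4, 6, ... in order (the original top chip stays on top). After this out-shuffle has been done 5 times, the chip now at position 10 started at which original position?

Work backwards from position 10, undoing one out-shuffle at a time:
10 ← 21 ← 11 ← 6 ← 19 ← 10
So the chip now at position 10 started at position 10.

10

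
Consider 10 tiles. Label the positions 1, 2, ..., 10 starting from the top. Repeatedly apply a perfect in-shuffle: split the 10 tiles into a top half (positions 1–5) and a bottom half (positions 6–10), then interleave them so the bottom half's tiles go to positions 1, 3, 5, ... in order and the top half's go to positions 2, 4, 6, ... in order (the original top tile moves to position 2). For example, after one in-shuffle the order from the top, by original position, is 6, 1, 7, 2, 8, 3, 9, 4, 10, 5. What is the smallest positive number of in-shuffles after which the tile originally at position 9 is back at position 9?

10

Follow position 9 under repeated in-shuffles:
9 → 7 → 3 → 6 → 1 → 2 → 4 → 8 → 5 → 10 → 9
It first returns after 10 in-shuffles.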